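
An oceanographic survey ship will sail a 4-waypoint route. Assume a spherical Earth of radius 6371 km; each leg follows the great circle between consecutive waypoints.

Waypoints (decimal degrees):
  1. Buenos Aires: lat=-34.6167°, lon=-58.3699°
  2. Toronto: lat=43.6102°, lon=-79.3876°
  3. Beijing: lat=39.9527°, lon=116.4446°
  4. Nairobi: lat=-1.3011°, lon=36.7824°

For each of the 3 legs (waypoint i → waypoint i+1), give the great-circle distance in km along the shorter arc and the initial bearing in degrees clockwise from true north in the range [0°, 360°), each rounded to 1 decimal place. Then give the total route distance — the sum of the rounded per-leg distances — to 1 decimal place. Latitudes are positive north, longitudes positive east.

Leg 1: dist=8955.4 km, bearing=344.7°
Leg 2: dist=10588.5 km, bearing=347.9°
Leg 3: dist=9222.3 km, bearing=262.3°
Total: 28766.2 km

Leg 1: φ1=-0.6041754, φ2=0.7611416, Δφ=1.3653170, Δλ=-0.3668281 rad; a=sin²(Δφ/2)+cosφ1·cosφ2·sin²(Δλ/2)=0.4178035263; c=2·atan2(√a, √(1-a))=1.405653773; dist=6371·c=8955.420 ≈ 8955.4 km; running total=8955.4 km
Leg 1 bearing: y=sinΔλ·cosφ2=-0.25968479, x=cosφ1·sinφ2-sinφ1·cosφ2·cosΔλ=0.95159801; θ=atan2(y, x)=-15.2640° <0 so +360° → 344.7360° ≈ 344.7°
Leg 2: φ1=0.7611416, φ2=0.6973062, Δφ=-0.0638354, Δλ=3.4179167 rad; a=sin²(Δφ/2)+cosφ1·cosφ2·sin²(Δλ/2)=0.5455284662; c=2·atan2(√a, √(1-a))=1.661979562; dist=6371·c=10588.472 ≈ 10588.5 km; running total=19543.9 km
Leg 2 bearing: y=sinΔλ·cosφ2=-0.20913769, x=cosφ1·sinφ2-sinφ1·cosφ2·cosΔλ=0.97363754; θ=atan2(y, x)=-12.1229° <0 so +360° → 347.8771° ≈ 347.9°
Leg 3: φ1=0.6973062, φ2=-0.0227085, Δφ=-0.7200146, Δλ=-1.3903677 rad; a=sin²(Δφ/2)+cosφ1·cosφ2·sin²(Δλ/2)=0.4385268718; c=2·atan2(√a, √(1-a))=1.447538206; dist=6371·c=9222.266 ≈ 9222.3 km; running total=28766.2 km
Leg 3 bearing: y=sinΔλ·cosφ2=-0.98351322, x=cosφ1·sinφ2-sinφ1·cosφ2·cosΔλ=-0.13261208; θ=atan2(y, x)=-97.6792° <0 so +360° → 262.3208° ≈ 262.3°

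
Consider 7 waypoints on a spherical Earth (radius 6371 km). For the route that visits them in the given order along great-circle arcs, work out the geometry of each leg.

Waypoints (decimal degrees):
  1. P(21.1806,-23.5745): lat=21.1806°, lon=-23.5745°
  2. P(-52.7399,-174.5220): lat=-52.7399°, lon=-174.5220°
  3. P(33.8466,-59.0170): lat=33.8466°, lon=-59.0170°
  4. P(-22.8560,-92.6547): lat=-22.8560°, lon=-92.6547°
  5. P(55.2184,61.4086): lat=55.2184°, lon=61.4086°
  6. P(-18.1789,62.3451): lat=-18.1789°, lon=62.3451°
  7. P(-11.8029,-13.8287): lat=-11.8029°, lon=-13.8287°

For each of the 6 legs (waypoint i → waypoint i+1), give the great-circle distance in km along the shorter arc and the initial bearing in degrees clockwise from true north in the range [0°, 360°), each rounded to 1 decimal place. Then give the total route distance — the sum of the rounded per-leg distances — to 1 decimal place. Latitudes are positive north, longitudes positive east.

Leg 1: φ1=0.3696712, φ2=-0.9204849, Δφ=-1.2901561, Δλ=-2.6345309 rad; a=sin²(Δφ/2)+cosφ1·cosφ2·sin²(Δλ/2)=0.8905331949; c=2·atan2(√a, √(1-a))=2.467168057; dist=6371·c=15718.328 ≈ 15718.3 km; running total=15718.3 km
Leg 1 bearing: y=sinΔλ·cosφ2=-0.29400545, x=cosφ1·sinφ2-sinφ1·cosφ2·cosΔλ=-0.55090479; θ=atan2(y, x)=-151.9122° <0 so +360° → 208.0878° ≈ 208.1°
Leg 2: φ1=-0.9204849, φ2=0.5907346, Δφ=1.5112195, Δλ=2.0159426 rad; a=sin²(Δφ/2)+cosφ1·cosφ2·sin²(Δλ/2)=0.8299026807; c=2·atan2(√a, √(1-a))=2.291356036; dist=6371·c=14598.229 ≈ 14598.2 km; running total=30316.5 km
Leg 2 bearing: y=sinΔλ·cosφ2=0.74959453, x=cosφ1·sinφ2-sinφ1·cosφ2·cosΔλ=0.05258260; θ=atan2(y, x)=85.9874° ≈ 86.0°
Leg 3: φ1=0.5907346, φ2=-0.3989125, Δφ=-0.9896471, Δλ=-0.5870886 rad; a=sin²(Δφ/2)+cosφ1·cosφ2·sin²(Δλ/2)=0.2895814593; c=2·atan2(√a, √(1-a))=1.136428430; dist=6371·c=7240.186 ≈ 7240.2 km; running total=37556.7 km
Leg 3 bearing: y=sinΔλ·cosφ2=-0.51044635, x=cosφ1·sinφ2-sinφ1·cosφ2·cosΔλ=-0.74989378; θ=atan2(y, x)=-145.7572° <0 so +360° → 214.2428° ≈ 214.2°
Leg 4: φ1=-0.3989125, φ2=0.9637429, Δφ=1.3626553, Δλ=2.6889118 rad; a=sin²(Δφ/2)+cosφ1·cosφ2·sin²(Δλ/2)=0.8958668557; c=2·atan2(√a, √(1-a))=2.484438246; dist=6371·c=15828.356 ≈ 15828.4 km; running total=53385.1 km
Leg 4 bearing: y=sinΔλ·cosφ2=0.24950215, x=cosφ1·sinφ2-sinφ1·cosφ2·cosΔλ=0.55758982; θ=atan2(y, x)=24.1069° ≈ 24.1°
Leg 5: φ1=0.9637429, φ2=-0.3172817, Δφ=-1.2810245, Δλ=0.0163450 rad; a=sin²(Δφ/2)+cosφ1·cosφ2·sin²(Δλ/2)=0.3571694343; c=2·atan2(√a, √(1-a))=1.281100091; dist=6371·c=8161.889 ≈ 8161.9 km; running total=61547.0 km
Leg 5 bearing: y=sinΔλ·cosφ2=0.01552849, x=cosφ1·sinφ2-sinφ1·cosφ2·cosΔλ=-0.95820488; θ=atan2(y, x)=179.0716° ≈ 179.1°
Leg 6: φ1=-0.3172817, φ2=-0.2059995, Δφ=0.1112822, Δλ=-1.3294836 rad; a=sin²(Δφ/2)+cosφ1·cosφ2·sin²(Δλ/2)=0.3569679506; c=2·atan2(√a, √(1-a))=1.280679576; dist=6371·c=8159.210 ≈ 8159.2 km; running total=69706.2 km
Leg 6 bearing: y=sinΔλ·cosφ2=-0.95049475, x=cosφ1·sinφ2-sinφ1·cosφ2·cosΔλ=-0.12135507; θ=atan2(y, x)=-97.2759° <0 so +360° → 262.7241° ≈ 262.7°

Leg 1: dist=15718.3 km, bearing=208.1°
Leg 2: dist=14598.2 km, bearing=86.0°
Leg 3: dist=7240.2 km, bearing=214.2°
Leg 4: dist=15828.4 km, bearing=24.1°
Leg 5: dist=8161.9 km, bearing=179.1°
Leg 6: dist=8159.2 km, bearing=262.7°
Total: 69706.2 km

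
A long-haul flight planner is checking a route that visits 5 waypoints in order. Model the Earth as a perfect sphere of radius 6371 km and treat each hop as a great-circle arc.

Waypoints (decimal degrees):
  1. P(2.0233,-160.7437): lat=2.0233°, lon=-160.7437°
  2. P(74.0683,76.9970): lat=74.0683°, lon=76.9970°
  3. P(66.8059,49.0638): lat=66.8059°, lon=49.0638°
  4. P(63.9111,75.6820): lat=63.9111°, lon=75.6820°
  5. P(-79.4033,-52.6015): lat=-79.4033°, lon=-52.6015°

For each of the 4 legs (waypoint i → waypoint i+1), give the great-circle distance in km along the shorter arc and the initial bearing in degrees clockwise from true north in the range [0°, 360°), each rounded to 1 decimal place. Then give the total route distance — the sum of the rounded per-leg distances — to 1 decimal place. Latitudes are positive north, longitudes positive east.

Leg 1: φ1=0.0353132, φ2=1.2927357, Δφ=1.2574225, Δλ=4.1493580 rad; a=sin²(Δφ/2)+cosφ1·cosφ2·sin²(Δλ/2)=0.5562345374; c=2·atan2(√a, √(1-a))=1.683503871; dist=6371·c=10725.603 ≈ 10725.6 km; running total=10725.6 km
Leg 1 bearing: y=sinΔλ·cosφ2=-0.23212113, x=cosφ1·sinφ2-sinφ1·cosφ2·cosΔλ=0.96616276; θ=atan2(y, x)=-13.5093° <0 so +360° → 346.4907° ≈ 346.5°
Leg 2: φ1=1.2927357, φ2=1.1659829, Δφ=-0.1267528, Δλ=-0.4875263 rad; a=sin²(Δφ/2)+cosφ1·cosφ2·sin²(Δλ/2)=0.0103087687; c=2·atan2(√a, √(1-a))=0.203414732; dist=6371·c=1295.955 ≈ 1296.0 km; running total=12021.6 km
Leg 2 bearing: y=sinΔλ·cosφ2=-0.18449453, x=cosφ1·sinφ2-sinφ1·cosφ2·cosΔλ=-0.08229070; θ=atan2(y, x)=-114.0385° <0 so +360° → 245.9615° ≈ 246.0°
Leg 3: φ1=1.1659829, φ2=1.1154591, Δφ=-0.0505238, Δλ=0.4645752 rad; a=sin²(Δφ/2)+cosφ1·cosφ2·sin²(Δλ/2)=0.0098166084; c=2·atan2(√a, √(1-a))=0.198483244; dist=6371·c=1264.537 ≈ 1264.5 km; running total=13286.1 km
Leg 3 bearing: y=sinΔλ·cosφ2=0.19703375, x=cosφ1·sinφ2-sinφ1·cosφ2·cosΔλ=-0.00765965; θ=atan2(y, x)=92.2262° ≈ 92.2°
Leg 4: φ1=1.1154591, φ2=-1.3858490, Δφ=-2.5013081, Δλ=-2.2389695 rad; a=sin²(Δφ/2)+cosφ1·cosφ2·sin²(Δλ/2)=0.9664499426; c=2·atan2(√a, √(1-a))=2.773179182; dist=6371·c=17667.925 ≈ 17667.9 km; running total=30954.0 km
Leg 4 bearing: y=sinΔλ·cosφ2=-0.14434906, x=cosφ1·sinφ2-sinφ1·cosφ2·cosΔλ=-0.32994114; θ=atan2(y, x)=-156.3706° <0 so +360° → 203.6294° ≈ 203.6°

Leg 1: dist=10725.6 km, bearing=346.5°
Leg 2: dist=1296.0 km, bearing=246.0°
Leg 3: dist=1264.5 km, bearing=92.2°
Leg 4: dist=17667.9 km, bearing=203.6°
Total: 30954.0 km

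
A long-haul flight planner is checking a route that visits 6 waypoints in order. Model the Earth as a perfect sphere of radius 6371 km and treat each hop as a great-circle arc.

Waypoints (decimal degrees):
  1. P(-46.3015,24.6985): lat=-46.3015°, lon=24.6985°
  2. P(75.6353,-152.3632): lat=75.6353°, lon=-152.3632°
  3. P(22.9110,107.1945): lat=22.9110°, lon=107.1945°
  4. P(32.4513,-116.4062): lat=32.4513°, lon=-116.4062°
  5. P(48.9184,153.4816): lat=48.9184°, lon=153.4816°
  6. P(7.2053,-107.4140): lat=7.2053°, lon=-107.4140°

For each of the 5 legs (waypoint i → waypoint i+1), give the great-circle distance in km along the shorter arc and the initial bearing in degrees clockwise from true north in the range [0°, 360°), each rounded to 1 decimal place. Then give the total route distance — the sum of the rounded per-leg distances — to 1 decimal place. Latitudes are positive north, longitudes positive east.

Leg 1: dist=16750.4 km, bearing=358.5°
Leg 2: dist=7826.4 km, bearing=285.9°
Leg 3: dist=12312.7 km, bearing=38.5°
Leg 4: dist=7362.3 km, bearing=314.1°
Leg 5: dist=10062.4 km, bearing=78.4°
Total: 54314.2 km

Leg 1: φ1=-0.8081136, φ2=1.3200850, Δφ=2.1281986, Δλ=-3.0903096 rad; a=sin²(Δφ/2)+cosφ1·cosφ2·sin²(Δλ/2)=0.9357775443; c=2·atan2(√a, √(1-a))=2.629161485; dist=6371·c=16750.388 ≈ 16750.4 km; running total=16750.4 km
Leg 1 bearing: y=sinΔλ·cosφ2=-0.01271738, x=cosφ1·sinφ2-sinφ1·cosφ2·cosΔλ=0.49013263; θ=atan2(y, x)=-1.4863° <0 so +360° → 358.5137° ≈ 358.5°
Leg 2: φ1=1.3200850, φ2=0.3998724, Δφ=-0.9202126, Δλ=4.5301365 rad; a=sin²(Δφ/2)+cosφ1·cosφ2·sin²(Δλ/2)=0.3321443031; c=2·atan2(√a, √(1-a))=1.228435975; dist=6371·c=7826.366 ≈ 7826.4 km; running total=24576.8 km
Leg 2 bearing: y=sinΔλ·cosφ2=-0.90585518, x=cosφ1·sinφ2-sinφ1·cosφ2·cosΔλ=0.25831037; θ=atan2(y, x)=-74.0842° <0 so +360° → 285.9158° ≈ 285.9°
Leg 3: φ1=0.3998724, φ2=0.5663820, Δφ=0.1665096, Δλ=-3.9025684 rad; a=sin²(Δφ/2)+cosφ1·cosφ2·sin²(Δλ/2)=0.6769918751; c=2·atan2(√a, √(1-a))=1.932623565; dist=6371·c=12312.745 ≈ 12312.7 km; running total=36889.5 km
Leg 3 bearing: y=sinΔλ·cosφ2=0.58194142, x=cosφ1·sinφ2-sinφ1·cosφ2·cosΔλ=0.73214731; θ=atan2(y, x)=38.4792° ≈ 38.5°
Leg 4: φ1=0.5663820, φ2=0.8537871, Δφ=0.2874051, Δλ=4.7104307 rad; a=sin²(Δφ/2)+cosφ1·cosφ2·sin²(Δλ/2)=0.2983118344; c=2·atan2(√a, √(1-a))=1.155592627; dist=6371·c=7362.281 ≈ 7362.3 km; running total=44251.8 km
Leg 4 bearing: y=sinΔλ·cosφ2=-0.65713195, x=cosφ1·sinφ2-sinφ1·cosφ2·cosΔλ=0.63676144; θ=atan2(y, x)=-45.9020° <0 so +360° → 314.0980° ≈ 314.1°
Leg 5: φ1=0.8537871, φ2=0.1257562, Δφ=-0.7280309, Δλ=-4.5534872 rad; a=sin²(Δφ/2)+cosφ1·cosφ2·sin²(Δλ/2)=0.5043087278; c=2·atan2(√a, √(1-a))=1.579413889; dist=6371·c=10062.446 ≈ 10062.4 km; running total=54314.2 km
Leg 5 bearing: y=sinΔλ·cosφ2=0.97960425, x=cosφ1·sinφ2-sinφ1·cosφ2·cosΔλ=0.20075172; θ=atan2(y, x)=78.4186° ≈ 78.4°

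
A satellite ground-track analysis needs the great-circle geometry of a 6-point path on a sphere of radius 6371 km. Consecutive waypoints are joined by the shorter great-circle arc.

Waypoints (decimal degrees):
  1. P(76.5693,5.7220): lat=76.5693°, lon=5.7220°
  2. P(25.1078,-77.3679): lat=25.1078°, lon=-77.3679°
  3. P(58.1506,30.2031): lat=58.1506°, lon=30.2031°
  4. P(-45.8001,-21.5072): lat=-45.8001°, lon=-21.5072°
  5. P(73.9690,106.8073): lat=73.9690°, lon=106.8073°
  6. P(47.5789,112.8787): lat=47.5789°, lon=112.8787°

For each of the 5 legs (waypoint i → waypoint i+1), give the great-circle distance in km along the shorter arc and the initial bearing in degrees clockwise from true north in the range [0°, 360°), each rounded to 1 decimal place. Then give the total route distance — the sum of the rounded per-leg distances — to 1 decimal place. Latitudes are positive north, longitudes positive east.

Leg 1: φ1=1.3363864, φ2=0.4382138, Δφ=-0.8981726, Δλ=-1.4501923 rad; a=sin²(Δφ/2)+cosφ1·cosφ2·sin²(Δλ/2)=0.2809888042; c=2·atan2(√a, √(1-a))=1.117398710; dist=6371·c=7118.947 ≈ 7118.9 km; running total=7118.9 km
Leg 1 bearing: y=sinΔλ·cosφ2=-0.89893354, x=cosφ1·sinφ2-sinφ1·cosφ2·cosΔλ=-0.00740721; θ=atan2(y, x)=-90.4721° <0 so +360° → 269.5279° ≈ 269.5°
Leg 2: φ1=0.4382138, φ2=1.0149194, Δφ=0.5767057, Δλ=1.8774681 rad; a=sin²(Δφ/2)+cosφ1·cosφ2·sin²(Δλ/2)=0.3919071518; c=2·atan2(√a, √(1-a))=1.352890245; dist=6371·c=8619.264 ≈ 8619.3 km; running total=15738.2 km
Leg 2 bearing: y=sinΔλ·cosφ2=0.50306833, x=cosφ1·sinφ2-sinφ1·cosφ2·cosΔλ=0.83677118; θ=atan2(y, x)=31.0144° ≈ 31.0°
Leg 3: φ1=1.0149194, φ2=-0.7993625, Δφ=-1.8142820, Δλ=-0.9025150 rad; a=sin²(Δφ/2)+cosφ1·cosφ2·sin²(Δλ/2)=0.6905082554; c=2·atan2(√a, √(1-a))=1.961691818; dist=6371·c=12497.939 ≈ 12497.9 km; running total=28236.1 km
Leg 3 bearing: y=sinΔλ·cosφ2=-0.54719538, x=cosφ1·sinφ2-sinφ1·cosφ2·cosΔλ=-0.74525407; θ=atan2(y, x)=-143.7124° <0 so +360° → 216.2876° ≈ 216.3°
Leg 4: φ1=-0.7993625, φ2=1.2910026, Δφ=2.0903651, Δλ=2.2395105 rad; a=sin²(Δφ/2)+cosφ1·cosφ2·sin²(Δλ/2)=0.9041976333; c=2·atan2(√a, √(1-a))=2.512217145; dist=6371·c=16005.335 ≈ 16005.3 km; running total=44241.4 km
Leg 4 bearing: y=sinΔλ·cosφ2=0.21667849, x=cosφ1·sinφ2-sinφ1·cosφ2·cosΔλ=0.54730935; θ=atan2(y, x)=21.5985° ≈ 21.6°
Leg 5: φ1=1.2910026, φ2=0.8304085, Δφ=-0.4605941, Δλ=0.1059659 rad; a=sin²(Δφ/2)+cosφ1·cosφ2·sin²(Δλ/2)=0.0526281722; c=2·atan2(√a, √(1-a))=0.462939471; dist=6371·c=2949.387 ≈ 2949.4 km; running total=47190.8 km
Leg 5 bearing: y=sinΔλ·cosφ2=0.07134818, x=cosφ1·sinφ2-sinφ1·cosφ2·cosΔλ=-0.44084377; θ=atan2(y, x)=170.8067° ≈ 170.8°

Leg 1: dist=7118.9 km, bearing=269.5°
Leg 2: dist=8619.3 km, bearing=31.0°
Leg 3: dist=12497.9 km, bearing=216.3°
Leg 4: dist=16005.3 km, bearing=21.6°
Leg 5: dist=2949.4 km, bearing=170.8°
Total: 47190.8 km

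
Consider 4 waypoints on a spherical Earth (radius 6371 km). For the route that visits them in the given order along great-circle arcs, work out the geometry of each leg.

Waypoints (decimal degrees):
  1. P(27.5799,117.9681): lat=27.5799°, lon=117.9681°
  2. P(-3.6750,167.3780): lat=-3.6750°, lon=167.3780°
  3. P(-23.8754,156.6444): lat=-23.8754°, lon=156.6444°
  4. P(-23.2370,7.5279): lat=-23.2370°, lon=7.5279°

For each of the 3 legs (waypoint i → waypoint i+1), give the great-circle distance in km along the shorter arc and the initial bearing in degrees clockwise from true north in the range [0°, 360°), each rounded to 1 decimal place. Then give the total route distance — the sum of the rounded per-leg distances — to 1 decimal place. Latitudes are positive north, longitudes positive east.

Leg 1: φ1=0.4813601, φ2=-0.0641409, Δφ=-0.5455009, Δλ=0.8623654 rad; a=sin²(Δφ/2)+cosφ1·cosφ2·sin²(Δλ/2)=0.2270769574; c=2·atan2(√a, √(1-a))=0.993397758; dist=6371·c=6328.937 ≈ 6328.9 km; running total=6328.9 km
Leg 1 bearing: y=sinΔλ·cosφ2=0.75782221, x=cosφ1·sinφ2-sinφ1·cosφ2·cosΔλ=-0.35743189; θ=atan2(y, x)=115.2512° ≈ 115.3°
Leg 2: φ1=-0.0641409, φ2=-0.4167043, Δφ=-0.3525635, Δλ=-0.1873367 rad; a=sin²(Δφ/2)+cosφ1·cosφ2·sin²(Δλ/2)=0.0387377746; c=2·atan2(√a, √(1-a))=0.396225081; dist=6371·c=2524.34999 ≈ 2524.3 km; running total=8853.2 km
Leg 2 bearing: y=sinΔλ·cosφ2=-0.17030561, x=cosφ1·sinφ2-sinφ1·cosφ2·cosΔλ=-0.34633024; θ=atan2(y, x)=-153.8147° <0 so +360° → 206.1853° ≈ 206.2°
Leg 3: φ1=-0.4167043, φ2=-0.4055622, Δφ=0.0111422, Δλ=-2.6025739 rad; a=sin²(Δφ/2)+cosφ1·cosφ2·sin²(Δλ/2)=0.7807127847; c=2·atan2(√a, √(1-a))=2.166903808; dist=6371·c=13805.344 ≈ 13805.3 km; running total=22658.5 km
Leg 3 bearing: y=sinΔλ·cosφ2=-0.47165609, x=cosφ1·sinφ2-sinφ1·cosφ2·cosΔλ=-0.67995725; θ=atan2(y, x)=-145.2527° <0 so +360° → 214.7473° ≈ 214.7°

Leg 1: dist=6328.9 km, bearing=115.3°
Leg 2: dist=2524.3 km, bearing=206.2°
Leg 3: dist=13805.3 km, bearing=214.7°
Total: 22658.5 km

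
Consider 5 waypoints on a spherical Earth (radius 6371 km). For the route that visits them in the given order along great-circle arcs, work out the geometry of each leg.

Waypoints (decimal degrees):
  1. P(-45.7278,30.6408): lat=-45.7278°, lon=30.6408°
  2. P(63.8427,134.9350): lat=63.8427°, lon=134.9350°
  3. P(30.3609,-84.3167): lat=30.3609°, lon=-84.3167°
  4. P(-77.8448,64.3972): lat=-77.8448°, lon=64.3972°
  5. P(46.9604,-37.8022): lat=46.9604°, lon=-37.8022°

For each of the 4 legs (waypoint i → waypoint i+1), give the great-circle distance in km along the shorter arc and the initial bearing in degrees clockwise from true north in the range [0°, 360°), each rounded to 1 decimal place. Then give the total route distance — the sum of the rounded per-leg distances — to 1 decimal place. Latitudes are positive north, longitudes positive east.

Leg 1: φ1=-0.7981007, φ2=1.1142653, Δφ=1.9123660, Δλ=1.8202772 rad; a=sin²(Δφ/2)+cosφ1·cosφ2·sin²(Δλ/2)=0.8593402779; c=2·atan2(√a, √(1-a))=2.372699229; dist=6371·c=15116.467 ≈ 15116.5 km; running total=15116.5 km
Leg 1 bearing: y=sinΔλ·cosφ2=0.42718905, x=cosφ1·sinφ2-sinφ1·cosφ2·cosΔλ=0.54864175; θ=atan2(y, x)=37.9054° ≈ 37.9°
Leg 2: φ1=1.1142653, φ2=0.5298977, Δφ=-0.5843676, Δλ=-3.8266641 rad; a=sin²(Δφ/2)+cosφ1·cosφ2·sin²(Δλ/2)=0.4204377228; c=2·atan2(√a, √(1-a))=1.410992481; dist=6371·c=8989.433 ≈ 8989.4 km; running total=24105.9 km
Leg 2 bearing: y=sinΔλ·cosφ2=0.54595518, x=cosφ1·sinφ2-sinφ1·cosφ2·cosΔλ=0.82256447; θ=atan2(y, x)=33.5732° ≈ 33.6°
Leg 3: φ1=0.5298977, φ2=-1.3586481, Δφ=-1.8885457, Δλ=2.5955472 rad; a=sin²(Δφ/2)+cosφ1·cosφ2·sin²(Δλ/2)=0.8246888758; c=2·atan2(√a, √(1-a))=2.277562231; dist=6371·c=14510.349 ≈ 14510.3 km; running total=38616.2 km
Leg 3 bearing: y=sinΔλ·cosφ2=0.10934654, x=cosφ1·sinφ2-sinφ1·cosφ2·cosΔλ=-0.75256353; θ=atan2(y, x)=171.7328° ≈ 171.7°
Leg 4: φ1=-1.3586481, φ2=0.8196136, Δφ=2.1782617, Δλ=-1.7837160 rad; a=sin²(Δφ/2)+cosφ1·cosφ2·sin²(Δλ/2)=0.8724320252; c=2·atan2(√a, √(1-a))=2.411127388; dist=6371·c=15361.293 ≈ 15361.3 km; running total=53977.5 km
Leg 4 bearing: y=sinΔλ·cosφ2=-0.66709145, x=cosφ1·sinφ2-sinφ1·cosφ2·cosΔλ=0.01290530; θ=atan2(y, x)=-88.8917° <0 so +360° → 271.1083° ≈ 271.1°

Leg 1: dist=15116.5 km, bearing=37.9°
Leg 2: dist=8989.4 km, bearing=33.6°
Leg 3: dist=14510.3 km, bearing=171.7°
Leg 4: dist=15361.3 km, bearing=271.1°
Total: 53977.5 km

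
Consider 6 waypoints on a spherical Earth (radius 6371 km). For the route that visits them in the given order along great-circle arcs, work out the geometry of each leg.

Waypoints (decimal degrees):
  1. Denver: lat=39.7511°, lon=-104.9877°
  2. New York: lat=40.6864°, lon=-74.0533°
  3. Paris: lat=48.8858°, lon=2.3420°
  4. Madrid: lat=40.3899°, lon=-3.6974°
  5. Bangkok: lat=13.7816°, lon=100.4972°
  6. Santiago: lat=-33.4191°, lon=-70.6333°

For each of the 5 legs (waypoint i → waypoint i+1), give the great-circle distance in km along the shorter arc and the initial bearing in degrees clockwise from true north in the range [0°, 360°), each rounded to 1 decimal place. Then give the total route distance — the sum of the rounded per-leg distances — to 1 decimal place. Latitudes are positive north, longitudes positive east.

Leg 1: dist=2615.0 km, bearing=77.7°
Leg 2: dist=5840.3 km, bearing=53.6°
Leg 3: dist=1057.9 km, bearing=209.0°
Leg 4: dist=10179.8 km, bearing=70.4°
Leg 5: dist=17654.6 km, bearing=200.8°
Total: 37347.6 km

Leg 1: φ1=0.6937876, φ2=0.7101116, Δφ=0.0163241, Δλ=0.5399071 rad; a=sin²(Δφ/2)+cosφ1·cosφ2·sin²(Δλ/2)=0.0415302691; c=2·atan2(√a, √(1-a))=0.410454746; dist=6371·c=2615.007 ≈ 2615.0 km; running total=2615.0 km
Leg 1 bearing: y=sinΔλ·cosφ2=0.38980332, x=cosφ1·sinφ2-sinφ1·cosφ2·cosΔλ=0.08529594; θ=atan2(y, x)=77.6572° ≈ 77.7°
Leg 2: φ1=0.7101116, φ2=0.8532182, Δφ=0.1431065, Δλ=1.3333495 rad; a=sin²(Δφ/2)+cosφ1·cosφ2·sin²(Δλ/2)=0.1957787781; c=2·atan2(√a, √(1-a))=0.916699867; dist=6371·c=5840.295 ≈ 5840.3 km; running total=8455.3 km
Leg 2 bearing: y=sinΔλ·cosφ2=0.63911192, x=cosφ1·sinφ2-sinφ1·cosφ2·cosΔλ=0.47046121; θ=atan2(y, x)=53.6426° ≈ 53.6°
Leg 3: φ1=0.8532182, φ2=0.7049367, Δφ=-0.1482814, Δλ=-0.1054074 rad; a=sin²(Δφ/2)+cosφ1·cosφ2·sin²(Δλ/2)=0.0068766498; c=2·atan2(√a, √(1-a))=0.166041810; dist=6371·c=1057.852 ≈ 1057.9 km; running total=9513.2 km
Leg 3 bearing: y=sinΔλ·cosφ2=-0.08013524, x=cosφ1·sinφ2-sinφ1·cosφ2·cosΔλ=-0.14455376; θ=atan2(y, x)=-150.9976° <0 so +360° → 209.0024° ≈ 209.0°
Leg 4: φ1=0.7049367, φ2=0.2405343, Δφ=-0.4644024, Δλ=1.8185388 rad; a=sin²(Δφ/2)+cosφ1·cosφ2·sin²(Δλ/2)=0.5135141531; c=2·atan2(√a, √(1-a))=1.597827925; dist=6371·c=10179.762 ≈ 10179.8 km; running total=19693.0 km
Leg 4 bearing: y=sinΔλ·cosφ2=0.94155828, x=cosφ1·sinφ2-sinφ1·cosφ2·cosΔλ=0.33576403; θ=atan2(y, x)=70.3735° ≈ 70.4°
Leg 5: φ1=0.2405343, φ2=-0.5832733, Δφ=-0.8238076, Δλ=-2.9867907 rad; a=sin²(Δφ/2)+cosφ1·cosφ2·sin²(Δλ/2)=0.9660720957; c=2·atan2(√a, √(1-a))=2.771086495; dist=6371·c=17654.592 ≈ 17654.6 km; running total=37347.6 km
Leg 5 bearing: y=sinΔλ·cosφ2=-0.12869226, x=cosφ1·sinφ2-sinφ1·cosφ2·cosΔλ=-0.33844573; θ=atan2(y, x)=-159.1809° <0 so +360° → 200.8191° ≈ 200.8°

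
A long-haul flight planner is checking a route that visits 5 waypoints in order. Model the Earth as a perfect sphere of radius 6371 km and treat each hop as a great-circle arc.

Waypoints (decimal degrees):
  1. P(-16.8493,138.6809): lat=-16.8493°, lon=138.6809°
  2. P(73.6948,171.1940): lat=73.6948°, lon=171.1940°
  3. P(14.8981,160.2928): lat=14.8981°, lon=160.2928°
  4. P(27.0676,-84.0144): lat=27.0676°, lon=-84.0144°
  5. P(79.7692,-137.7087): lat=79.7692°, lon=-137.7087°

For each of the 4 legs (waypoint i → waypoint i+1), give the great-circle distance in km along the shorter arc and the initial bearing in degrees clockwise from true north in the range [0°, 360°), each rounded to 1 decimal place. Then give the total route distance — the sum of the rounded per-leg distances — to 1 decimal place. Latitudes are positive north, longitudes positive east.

Leg 1: dist=10336.5 km, bearing=8.7°
Leg 2: dist=6574.3 km, bearing=192.3°
Leg 3: dist=11657.5 km, bearing=56.1°
Leg 4: dist=6362.3 km, bearing=350.2°
Total: 34930.6 km

Leg 1: φ1=-0.2940758, φ2=1.2862169, Δφ=1.5802927, Δλ=0.5674606 rad; a=sin²(Δφ/2)+cosφ1·cosφ2·sin²(Δλ/2)=0.5258050561; c=2·atan2(√a, √(1-a))=1.622429378; dist=6371·c=10336.498 ≈ 10336.5 km; running total=10336.5 km
Leg 1 bearing: y=sinΔλ·cosφ2=0.15090305, x=cosφ1·sinφ2-sinφ1·cosφ2·cosΔλ=0.98720042; θ=atan2(y, x)=8.6909° ≈ 8.7°
Leg 2: φ1=1.2862169, φ2=0.2600209, Δφ=-1.0261960, Δλ=-0.1902618 rad; a=sin²(Δφ/2)+cosφ1·cosφ2·sin²(Δλ/2)=0.2434098468; c=2·atan2(√a, √(1-a))=1.031910186; dist=6371·c=6574.300 ≈ 6574.3 km; running total=16910.8 km
Leg 2 bearing: y=sinΔλ·cosφ2=-0.18275880, x=cosφ1·sinφ2-sinφ1·cosφ2·cosΔλ=-0.83859716; θ=atan2(y, x)=-167.7055° <0 so +360° → 192.2945° ≈ 192.3°
Leg 3: φ1=0.2600209, φ2=0.4724187, Δφ=0.2123978, Δλ=-4.2639650 rad; a=sin²(Δφ/2)+cosφ1·cosφ2·sin²(Δλ/2)=0.6280453235; c=2·atan2(√a, √(1-a))=1.829772133; dist=6371·c=11657.478 ≈ 11657.5 km; running total=28568.3 km
Leg 3 bearing: y=sinΔλ·cosφ2=0.80243082, x=cosφ1·sinφ2-sinφ1·cosφ2·cosΔλ=0.53900127; θ=atan2(y, x)=56.1103° ≈ 56.1°
Leg 4: φ1=0.4724187, φ2=1.3922352, Δφ=0.9198164, Δλ=-0.9371423 rad; a=sin²(Δφ/2)+cosφ1·cosφ2·sin²(Δλ/2)=0.2292741218; c=2·atan2(√a, √(1-a))=0.998633399; dist=6371·c=6362.293 ≈ 6362.3 km; running total=34930.6 km
Leg 4 bearing: y=sinΔλ·cosφ2=-0.14313351, x=cosφ1·sinφ2-sinφ1·cosφ2·cosΔλ=0.82845808; θ=atan2(y, x)=-9.8023° <0 so +360° → 350.1977° ≈ 350.2°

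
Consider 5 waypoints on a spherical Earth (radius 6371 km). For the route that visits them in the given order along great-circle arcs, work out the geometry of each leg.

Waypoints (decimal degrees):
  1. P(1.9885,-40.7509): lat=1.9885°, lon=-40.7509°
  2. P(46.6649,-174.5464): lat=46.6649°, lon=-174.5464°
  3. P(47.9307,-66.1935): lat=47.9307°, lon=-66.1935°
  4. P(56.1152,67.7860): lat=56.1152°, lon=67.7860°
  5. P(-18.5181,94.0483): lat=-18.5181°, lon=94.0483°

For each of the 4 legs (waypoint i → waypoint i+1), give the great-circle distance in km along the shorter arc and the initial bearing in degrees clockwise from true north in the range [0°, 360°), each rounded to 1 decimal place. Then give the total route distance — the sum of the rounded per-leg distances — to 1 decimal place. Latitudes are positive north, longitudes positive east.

Leg 1: dist=12977.2 km, bearing=326.3°
Leg 2: dist=7419.4 km, bearing=43.8°
Leg 3: dist=7682.8 km, bearing=25.4°
Leg 4: dist=8656.8 km, bearing=154.6°
Total: 36736.2 km

Leg 1: φ1=0.0347059, φ2=0.8144562, Δφ=0.7797503, Δλ=-2.3351720 rad; a=sin²(Δφ/2)+cosφ1·cosφ2·sin²(Δλ/2)=0.7247148690; c=2·atan2(√a, √(1-a))=2.036923198; dist=6371·c=12977.238 ≈ 12977.2 km; running total=12977.2 km
Leg 1 bearing: y=sinΔλ·cosφ2=-0.49535541, x=cosφ1·sinφ2-sinφ1·cosφ2·cosΔλ=0.74339487; θ=atan2(y, x)=-33.6772° <0 so +360° → 326.3228° ≈ 326.3°
Leg 2: φ1=0.8144562, φ2=0.8365485, Δφ=0.0220924, Δλ=1.8911149 rad; a=sin²(Δφ/2)+cosφ1·cosφ2·sin²(Δλ/2)=0.3024214187; c=2·atan2(√a, √(1-a))=1.164557395; dist=6371·c=7419.395 ≈ 7419.4 km; running total=20396.6 km
Leg 2 bearing: y=sinΔλ·cosφ2=0.63594805, x=cosφ1·sinφ2-sinφ1·cosφ2·cosΔλ=0.66288830; θ=atan2(y, x)=43.8118° ≈ 43.8°
Leg 3: φ1=0.8365485, φ2=0.9793950, Δφ=0.1428465, Δλ=2.3383834 rad; a=sin²(Δφ/2)+cosφ1·cosφ2·sin²(Δλ/2)=0.3215709781; c=2·atan2(√a, √(1-a))=1.205894011; dist=6371·c=7682.751 ≈ 7682.8 km; running total=28079.4 km
Leg 3 bearing: y=sinΔλ·cosφ2=0.40118839, x=cosφ1·sinφ2-sinφ1·cosφ2·cosΔλ=0.84362326; θ=atan2(y, x)=25.4336° ≈ 25.4°
Leg 4: φ1=0.9793950, φ2=-0.3232018, Δφ=-1.3025968, Δλ=0.4583636 rad; a=sin²(Δφ/2)+cosφ1·cosφ2·sin²(Δλ/2)=0.3947867624; c=2·atan2(√a, √(1-a))=1.358785145; dist=6371·c=8656.820 ≈ 8656.8 km; running total=36736.2 km
Leg 4 bearing: y=sinΔλ·cosφ2=0.41957103, x=cosφ1·sinφ2-sinφ1·cosφ2·cosΔλ=-0.88299538; θ=atan2(y, x)=154.5844° ≈ 154.6°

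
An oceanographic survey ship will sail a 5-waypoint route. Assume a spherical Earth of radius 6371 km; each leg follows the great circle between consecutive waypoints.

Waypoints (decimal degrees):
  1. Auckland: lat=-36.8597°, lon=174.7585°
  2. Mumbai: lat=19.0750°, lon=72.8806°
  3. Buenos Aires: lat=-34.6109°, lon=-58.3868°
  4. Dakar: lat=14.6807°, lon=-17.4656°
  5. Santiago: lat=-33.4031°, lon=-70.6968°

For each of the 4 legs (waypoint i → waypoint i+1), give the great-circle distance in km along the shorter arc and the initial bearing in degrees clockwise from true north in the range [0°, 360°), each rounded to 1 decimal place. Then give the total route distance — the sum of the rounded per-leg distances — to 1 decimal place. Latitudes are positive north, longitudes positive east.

Leg 1: φ1=-0.6433231, φ2=0.3329216, Δφ=0.9762447, Δλ=-1.7781048 rad; a=sin²(Δφ/2)+cosφ1·cosφ2·sin²(Δλ/2)=0.6758388341; c=2·atan2(√a, √(1-a))=1.930158977; dist=6371·c=12297.043 ≈ 12297.0 km; running total=12297.0 km
Leg 1 bearing: y=sinΔλ·cosφ2=-0.92485572, x=cosφ1·sinφ2-sinφ1·cosφ2·cosΔλ=0.14479197; θ=atan2(y, x)=-81.1022° <0 so +360° → 278.8978° ≈ 278.9°
Leg 2: φ1=0.3329216, φ2=-0.6040742, Δφ=-0.9369957, Δλ=-2.2910483 rad; a=sin²(Δφ/2)+cosφ1·cosφ2·sin²(Δλ/2)=0.8493334563; c=2·atan2(√a, √(1-a))=2.344328831; dist=6371·c=14935.719 ≈ 14935.7 km; running total=27232.7 km
Leg 2 bearing: y=sinΔλ·cosφ2=-0.61862063, x=cosφ1·sinφ2-sinφ1·cosφ2·cosΔλ=-0.35940654; θ=atan2(y, x)=-120.1558° <0 so +360° → 239.8442° ≈ 239.8°
Leg 3: φ1=-0.6040742, φ2=0.2562266, Δφ=0.8603007, Δλ=0.7142097 rad; a=sin²(Δφ/2)+cosφ1·cosφ2·sin²(Δλ/2)=0.2711814239; c=2·atan2(√a, √(1-a))=1.095460407; dist=6371·c=6979.178 ≈ 6979.2 km; running total=34211.9 km
Leg 3 bearing: y=sinΔλ·cosφ2=0.63363610, x=cosφ1·sinφ2-sinφ1·cosφ2·cosΔλ=0.62375758; θ=atan2(y, x)=45.4501° ≈ 45.5°
Leg 4: φ1=0.2562266, φ2=-0.5829941, Δφ=-0.8392206, Δλ=-0.9290597 rad; a=sin²(Δφ/2)+cosφ1·cosφ2·sin²(Δλ/2)=0.3280616461; c=2·atan2(√a, √(1-a))=1.219754050; dist=6371·c=7771.053 ≈ 7771.1 km; running total=41983.0 km
Leg 4 bearing: y=sinΔλ·cosφ2=-0.66873724, x=cosφ1·sinφ2-sinφ1·cosφ2·cosΔλ=-0.65919596; θ=atan2(y, x)=-134.5883° <0 so +360° → 225.4117° ≈ 225.4°

Leg 1: dist=12297.0 km, bearing=278.9°
Leg 2: dist=14935.7 km, bearing=239.8°
Leg 3: dist=6979.2 km, bearing=45.5°
Leg 4: dist=7771.1 km, bearing=225.4°
Total: 41983.0 km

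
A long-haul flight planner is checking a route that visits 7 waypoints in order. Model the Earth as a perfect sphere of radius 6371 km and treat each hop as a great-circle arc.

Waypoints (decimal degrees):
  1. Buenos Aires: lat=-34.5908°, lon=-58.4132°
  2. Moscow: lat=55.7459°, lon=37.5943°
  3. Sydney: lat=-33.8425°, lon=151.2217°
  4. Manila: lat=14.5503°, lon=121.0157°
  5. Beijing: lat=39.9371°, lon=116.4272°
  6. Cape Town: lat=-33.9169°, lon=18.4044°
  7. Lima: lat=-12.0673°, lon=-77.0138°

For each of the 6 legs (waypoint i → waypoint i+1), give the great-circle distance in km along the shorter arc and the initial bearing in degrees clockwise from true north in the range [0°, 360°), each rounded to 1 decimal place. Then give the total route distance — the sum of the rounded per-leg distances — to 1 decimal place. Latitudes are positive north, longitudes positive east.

Leg 1: dist=13474.7 km, bearing=40.9°
Leg 2: dist=14496.2 km, bearing=92.9°
Leg 3: dist=6260.1 km, bearing=324.2°
Leg 4: dist=2858.0 km, bearing=351.9°
Leg 5: dist=12959.9 km, bearing=246.7°
Leg 6: dist=9752.5 km, bearing=257.0°
Total: 59801.4 km

Leg 1: φ1=-0.6037234, φ2=0.9729495, Δφ=1.5766729, Δλ=1.6756470 rad; a=sin²(Δφ/2)+cosφ1·cosφ2·sin²(Δλ/2)=0.7588684355; c=2·atan2(√a, √(1-a))=2.114999890; dist=6371·c=13474.664 ≈ 13474.7 km; running total=13474.7 km
Leg 1 bearing: y=sinΔλ·cosφ2=0.55977294, x=cosφ1·sinφ2-sinφ1·cosφ2·cosΔλ=0.64699520; θ=atan2(y, x)=40.8660° ≈ 40.9°
Leg 2: φ1=0.9729495, φ2=-0.5906631, Δφ=-1.5636126, Δλ=1.9831723 rad; a=sin²(Δφ/2)+cosφ1·cosφ2·sin²(Δλ/2)=0.8238413944; c=2·atan2(√a, √(1-a))=2.275335499; dist=6371·c=14496.162 ≈ 14496.2 km; running total=27970.9 km
Leg 2 bearing: y=sinΔλ·cosφ2=0.76094575, x=cosφ1·sinφ2-sinφ1·cosφ2·cosΔλ=-0.03832184; θ=atan2(y, x)=92.8830° ≈ 92.9°
Leg 3: φ1=-0.5906631, φ2=0.2539506, Δφ=0.8446137, Δλ=-0.5271942 rad; a=sin²(Δφ/2)+cosφ1·cosφ2·sin²(Δλ/2)=0.2225680735; c=2·atan2(√a, √(1-a))=0.982597019; dist=6371·c=6260.126 ≈ 6260.1 km; running total=34231.0 km
Leg 3 bearing: y=sinΔλ·cosφ2=-0.48697442, x=cosφ1·sinφ2-sinφ1·cosφ2·cosΔλ=0.67452355; θ=atan2(y, x)=-35.8275° <0 so +360° → 324.1725° ≈ 324.2°
Leg 4: φ1=0.2539506, φ2=0.6970339, Δφ=0.4430832, Δλ=-0.0800844 rad; a=sin²(Δφ/2)+cosφ1·cosφ2·sin²(Δλ/2)=0.0494722806; c=2·atan2(√a, √(1-a))=0.448599384; dist=6371·c=2858.027 ≈ 2858.0 km; running total=37089.0 km
Leg 4 bearing: y=sinΔλ·cosφ2=-0.06133909, x=cosφ1·sinφ2-sinφ1·cosφ2·cosΔλ=0.42934440; θ=atan2(y, x)=-8.1306° <0 so +360° → 351.8694° ≈ 351.9°
Leg 5: φ1=0.6970339, φ2=-0.5919616, Δφ=-1.2889955, Δλ=-1.7108206 rad; a=sin²(Δφ/2)+cosφ1·cosφ2·sin²(Δλ/2)=0.7235020381; c=2·atan2(√a, √(1-a))=2.034209700; dist=6371·c=12959.949997 ≈ 12959.9 km; running total=50048.9 km
Leg 5 bearing: y=sinΔλ·cosφ2=-0.82172569, x=cosφ1·sinφ2-sinφ1·cosφ2·cosΔλ=-0.35348868; θ=atan2(y, x)=-113.2763° <0 so +360° → 246.7237° ≈ 246.7°
Leg 6: φ1=-0.5919616, φ2=-0.2106141, Δφ=0.3813475, Δλ=-1.6653618 rad; a=sin²(Δφ/2)+cosφ1·cosφ2·sin²(Δλ/2)=0.4799864290; c=2·atan2(√a, √(1-a))=1.530758489; dist=6371·c=9752.462 ≈ 9752.5 km; running total=59801.4 km
Leg 6 bearing: y=sinΔλ·cosφ2=-0.97353346, x=cosφ1·sinφ2-sinφ1·cosφ2·cosΔλ=-0.22501206; θ=atan2(y, x)=-103.0142° <0 so +360° → 256.9858° ≈ 257.0°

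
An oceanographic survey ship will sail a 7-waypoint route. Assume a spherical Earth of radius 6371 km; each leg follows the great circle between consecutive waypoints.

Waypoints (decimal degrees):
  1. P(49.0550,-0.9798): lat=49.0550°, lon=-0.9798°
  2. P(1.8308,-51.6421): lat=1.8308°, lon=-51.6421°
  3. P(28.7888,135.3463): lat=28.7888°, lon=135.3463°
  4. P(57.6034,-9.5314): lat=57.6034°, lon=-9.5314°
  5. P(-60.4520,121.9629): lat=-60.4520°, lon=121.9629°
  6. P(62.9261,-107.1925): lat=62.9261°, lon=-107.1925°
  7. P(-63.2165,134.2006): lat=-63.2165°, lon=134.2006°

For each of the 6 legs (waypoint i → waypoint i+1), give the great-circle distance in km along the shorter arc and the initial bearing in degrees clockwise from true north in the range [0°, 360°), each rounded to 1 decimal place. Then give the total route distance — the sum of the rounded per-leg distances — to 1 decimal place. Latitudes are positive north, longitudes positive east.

Leg 1: φ1=0.8561713, φ2=0.0319535, Δφ=-0.8242178, Δλ=-0.8842239 rad; a=sin²(Δφ/2)+cosφ1·cosφ2·sin²(Δλ/2)=0.2803353345; c=2·atan2(√a, √(1-a))=1.115944366; dist=6371·c=7109.682 ≈ 7109.7 km; running total=7109.7 km
Leg 1 bearing: y=sinΔλ·cosφ2=-0.77302848, x=cosφ1·sinφ2-sinφ1·cosφ2·cosΔλ=-0.45762071; θ=atan2(y, x)=-120.6249° <0 so +360° → 239.3751° ≈ 239.4°
Leg 2: φ1=0.0319535, φ2=0.5024593, Δφ=0.4705059, Δλ=3.2635632 rad; a=sin²(Δφ/2)+cosφ1·cosφ2·sin²(Δλ/2)=0.9270301061; c=2·atan2(√a, √(1-a))=2.594537799; dist=6371·c=16529.800 ≈ 16529.8 km; running total=23639.5 km
Leg 2 bearing: y=sinΔλ·cosφ2=-0.10663028, x=cosφ1·sinφ2-sinφ1·cosφ2·cosΔλ=0.50912782; θ=atan2(y, x)=-11.8289° <0 so +360° → 348.1711° ≈ 348.2°
Leg 3: φ1=0.5024593, φ2=1.0053690, Δφ=0.5029096, Δλ=-2.5285929 rad; a=sin²(Δφ/2)+cosφ1·cosφ2·sin²(Δλ/2)=0.4887162686; c=2·atan2(√a, √(1-a))=1.548226948; dist=6371·c=9863.754 ≈ 9863.8 km; running total=33503.3 km
Leg 3 bearing: y=sinΔλ·cosφ2=-0.30824500, x=cosφ1·sinφ2-sinφ1·cosφ2·cosΔλ=0.95103929; θ=atan2(y, x)=-17.9582° <0 so +360° → 342.0418° ≈ 342.0°
Leg 4: φ1=1.0053690, φ2=-1.0550864, Δφ=-2.0604554, Δλ=2.2950085 rad; a=sin²(Δφ/2)+cosφ1·cosφ2·sin²(Δλ/2)=0.9548011238; c=2·atan2(√a, √(1-a))=2.713122051; dist=6371·c=17285.301 ≈ 17285.3 km; running total=50788.6 km
Leg 4 bearing: y=sinΔλ·cosφ2=0.36938192, x=cosφ1·sinφ2-sinφ1·cosφ2·cosΔλ=-0.19021238; θ=atan2(y, x)=117.2461° ≈ 117.2°
Leg 5: φ1=-1.0550864, φ2=1.0982676, Δφ=2.1533541, Δλ=-3.9995162 rad; a=sin²(Δφ/2)+cosφ1·cosφ2·sin²(Δλ/2)=0.9607046135; c=2·atan2(√a, √(1-a))=2.742487840; dist=6371·c=17472.390 ≈ 17472.4 km; running total=68261.0 km
Leg 5 bearing: y=sinΔλ·cosφ2=0.34430663, x=cosφ1·sinφ2-sinφ1·cosφ2·cosΔλ=0.18016099; θ=atan2(y, x)=62.3789° ≈ 62.4°
Leg 6: φ1=1.0982676, φ2=-1.1033361, Δφ=-2.2016037, Δλ=4.2131044 rad; a=sin²(Δφ/2)+cosφ1·cosφ2·sin²(Δλ/2)=0.9465455457; c=2·atan2(√a, √(1-a))=2.674966304; dist=6371·c=17042.210 ≈ 17042.2 km; running total=85303.2 km
Leg 6 bearing: y=sinΔλ·cosφ2=-0.39561113, x=cosφ1·sinφ2-sinφ1·cosφ2·cosΔλ=-0.21419650; θ=atan2(y, x)=-118.4325° <0 so +360° → 241.5675° ≈ 241.6°

Leg 1: dist=7109.7 km, bearing=239.4°
Leg 2: dist=16529.8 km, bearing=348.2°
Leg 3: dist=9863.8 km, bearing=342.0°
Leg 4: dist=17285.3 km, bearing=117.2°
Leg 5: dist=17472.4 km, bearing=62.4°
Leg 6: dist=17042.2 km, bearing=241.6°
Total: 85303.2 km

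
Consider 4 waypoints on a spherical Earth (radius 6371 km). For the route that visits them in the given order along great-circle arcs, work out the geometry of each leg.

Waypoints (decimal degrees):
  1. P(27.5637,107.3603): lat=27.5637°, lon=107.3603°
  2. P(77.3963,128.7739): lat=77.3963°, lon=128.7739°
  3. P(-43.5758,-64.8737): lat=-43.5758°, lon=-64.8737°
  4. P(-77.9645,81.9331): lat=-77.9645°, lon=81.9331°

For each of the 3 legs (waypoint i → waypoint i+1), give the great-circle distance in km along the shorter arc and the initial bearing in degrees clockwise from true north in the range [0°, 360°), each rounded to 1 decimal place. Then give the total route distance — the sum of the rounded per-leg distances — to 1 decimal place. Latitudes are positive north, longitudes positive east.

Leg 1: φ1=0.4810773, φ2=1.3508203, Δφ=0.8697429, Δλ=0.3737378 rad; a=sin²(Δφ/2)+cosφ1·cosφ2·sin²(Δλ/2)=0.1841651323; c=2·atan2(√a, √(1-a))=0.887091163; dist=6371·c=5651.658 ≈ 5651.7 km; running total=5651.7 km
Leg 1 bearing: y=sinΔλ·cosφ2=0.07966662, x=cosφ1·sinφ2-sinφ1·cosφ2·cosΔλ=0.77113331; θ=atan2(y, x)=5.8984° ≈ 5.9°
Leg 2: φ1=1.3508203, φ2=-0.7605412, Δφ=-2.1113614, Δλ=-3.3797882 rad; a=sin²(Δφ/2)+cosφ1·cosφ2·sin²(Δλ/2)=0.9131609857; c=2·atan2(√a, √(1-a))=2.543341760; dist=6371·c=16203.630 ≈ 16203.6 km; running total=21855.3 km
Leg 2 bearing: y=sinΔλ·cosφ2=0.17093671, x=cosφ1·sinφ2-sinφ1·cosφ2·cosΔλ=0.53663082; θ=atan2(y, x)=17.6686° ≈ 17.7°
Leg 3: φ1=-0.7605412, φ2=-1.3607372, Δφ=-0.6001960, Δλ=2.5622620 rad; a=sin²(Δφ/2)+cosφ1·cosφ2·sin²(Δλ/2)=0.2261263637; c=2·atan2(√a, √(1-a))=0.991127046; dist=6371·c=6314.470 ≈ 6314.5 km; running total=28169.8 km
Leg 3 bearing: y=sinΔλ·cosφ2=0.11415592, x=cosφ1·sinφ2-sinφ1·cosφ2·cosΔλ=-0.82881925; θ=atan2(y, x)=172.1578° ≈ 172.2°

Leg 1: dist=5651.7 km, bearing=5.9°
Leg 2: dist=16203.6 km, bearing=17.7°
Leg 3: dist=6314.5 km, bearing=172.2°
Total: 28169.8 km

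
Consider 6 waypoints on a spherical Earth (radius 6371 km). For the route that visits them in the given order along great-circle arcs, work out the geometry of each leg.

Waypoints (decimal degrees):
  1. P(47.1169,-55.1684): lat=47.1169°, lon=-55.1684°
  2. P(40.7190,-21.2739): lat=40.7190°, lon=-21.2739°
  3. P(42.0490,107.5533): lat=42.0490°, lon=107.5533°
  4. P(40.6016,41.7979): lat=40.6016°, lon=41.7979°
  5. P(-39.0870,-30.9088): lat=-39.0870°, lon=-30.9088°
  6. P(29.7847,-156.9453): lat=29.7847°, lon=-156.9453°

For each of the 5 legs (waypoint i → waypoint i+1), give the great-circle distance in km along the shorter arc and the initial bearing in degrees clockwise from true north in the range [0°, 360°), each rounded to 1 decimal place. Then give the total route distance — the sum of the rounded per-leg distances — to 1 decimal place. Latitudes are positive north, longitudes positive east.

Leg 1: φ1=0.8223450, φ2=0.7106806, Δφ=-0.1116644, Δλ=0.5915706 rad; a=sin²(Δφ/2)+cosφ1·cosφ2·sin²(Δλ/2)=0.0469372059; c=2·atan2(√a, √(1-a))=0.436763233; dist=6371·c=2782.619 ≈ 2782.6 km; running total=2782.6 km
Leg 1 bearing: y=sinΔλ·cosφ2=0.42266470, x=cosφ1·sinφ2-sinφ1·cosφ2·cosΔλ=-0.01705792; θ=atan2(y, x)=92.3111° ≈ 92.3°
Leg 2: φ1=0.7106806, φ2=0.7338935, Δφ=0.0232129, Δλ=2.2484588 rad; a=sin²(Δφ/2)+cosφ1·cosφ2·sin²(Δλ/2)=0.4579723911; c=2·atan2(√a, √(1-a))=1.486641814; dist=6371·c=9471.395 ≈ 9471.4 km; running total=12254.0 km
Leg 2 bearing: y=sinΔλ·cosφ2=0.57849383, x=cosφ1·sinφ2-sinφ1·cosφ2·cosΔλ=0.81134432; θ=atan2(y, x)=35.4891° ≈ 35.5°
Leg 3: φ1=0.7338935, φ2=0.7086316, Δφ=-0.0252619, Δλ=-1.1476482 rad; a=sin²(Δφ/2)+cosφ1·cosφ2·sin²(Δλ/2)=0.1663022157; c=2·atan2(√a, √(1-a))=0.840090318; dist=6371·c=5352.215 ≈ 5352.2 km; running total=17606.2 km
Leg 3 bearing: y=sinΔλ·cosφ2=-0.69228758, x=cosφ1·sinφ2-sinφ1·cosφ2·cosΔλ=0.27444684; θ=atan2(y, x)=-68.3749° <0 so +360° → 291.6251° ≈ 291.6°
Leg 4: φ1=0.7086316, φ2=-0.6821968, Δφ=-1.3908284, Δλ=-1.2689713 rad; a=sin²(Δφ/2)+cosφ1·cosφ2·sin²(Δλ/2)=0.6175709417; c=2·atan2(√a, √(1-a))=1.808160869; dist=6371·c=11519.793 ≈ 11519.8 km; running total=29126.0 km
Leg 4 bearing: y=sinΔλ·cosφ2=-0.74110228, x=cosφ1·sinφ2-sinφ1·cosφ2·cosΔλ=-0.62886859; θ=atan2(y, x)=-130.3166° <0 so +360° → 229.6834° ≈ 229.7°
Leg 5: φ1=-0.6821968, φ2=0.5198411, Δφ=1.2020379, Δλ=-2.1997519 rad; a=sin²(Δφ/2)+cosφ1·cosφ2·sin²(Δλ/2)=0.8547532343; c=2·atan2(√a, √(1-a))=2.359593945; dist=6371·c=15032.973 ≈ 15033.0 km; running total=44159.0 km
Leg 5 bearing: y=sinΔλ·cosφ2=-0.70181921, x=cosφ1·sinφ2-sinφ1·cosφ2·cosΔλ=0.06364244; θ=atan2(y, x)=-84.8185° <0 so +360° → 275.1815° ≈ 275.2°

Leg 1: dist=2782.6 km, bearing=92.3°
Leg 2: dist=9471.4 km, bearing=35.5°
Leg 3: dist=5352.2 km, bearing=291.6°
Leg 4: dist=11519.8 km, bearing=229.7°
Leg 5: dist=15033.0 km, bearing=275.2°
Total: 44159.0 km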